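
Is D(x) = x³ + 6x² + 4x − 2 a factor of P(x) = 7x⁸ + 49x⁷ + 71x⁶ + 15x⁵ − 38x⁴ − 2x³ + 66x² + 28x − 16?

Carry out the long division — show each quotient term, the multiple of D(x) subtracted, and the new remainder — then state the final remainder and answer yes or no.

Step 1: lead(7x⁸ + 49x⁷ + 71x⁶ + 15x⁵ − 38x⁴ − 2x³ + 66x² + 28x − 16) ÷ lead(D) = 7x⁸ ÷ x³ = 7x⁵. Subtract (7x⁵)·D = 7x⁸ + 42x⁷ + 28x⁶ − 14x⁵. Remainder: 7x⁷ + 43x⁶ + 29x⁵ − 38x⁴ − 2x³ + 66x² + 28x − 16.
Step 2: lead(7x⁷ + 43x⁶ + 29x⁵ − 38x⁴ − 2x³ + 66x² + 28x − 16) ÷ lead(D) = 7x⁷ ÷ x³ = 7x⁴. Subtract (7x⁴)·D = 7x⁷ + 42x⁶ + 28x⁵ − 14x⁴. Remainder: x⁶ + x⁵ − 24x⁴ − 2x³ + 66x² + 28x − 16.
Step 3: lead(x⁶ + x⁵ − 24x⁴ − 2x³ + 66x² + 28x − 16) ÷ lead(D) = x⁶ ÷ x³ = x³. Subtract (x³)·D = x⁶ + 6x⁵ + 4x⁴ − 2x³. Remainder: −5x⁵ − 28x⁴ + 66x² + 28x − 16.
Step 4: lead(−5x⁵ − 28x⁴ + 66x² + 28x − 16) ÷ lead(D) = −5x⁵ ÷ x³ = −5x². Subtract (−5x²)·D = −5x⁵ − 30x⁴ − 20x³ + 10x². Remainder: 2x⁴ + 20x³ + 56x² + 28x − 16.
Step 5: lead(2x⁴ + 20x³ + 56x² + 28x − 16) ÷ lead(D) = 2x⁴ ÷ x³ = 2x. Subtract (2x)·D = 2x⁴ + 12x³ + 8x² − 4x. Remainder: 8x³ + 48x² + 32x − 16.
Step 6: lead(8x³ + 48x² + 32x − 16) ÷ lead(D) = 8x³ ÷ x³ = 8. Subtract (8)·D = 8x³ + 48x² + 32x − 16. Remainder: 0.

R(x) = 0, so D(x) is a factor of P(x). yes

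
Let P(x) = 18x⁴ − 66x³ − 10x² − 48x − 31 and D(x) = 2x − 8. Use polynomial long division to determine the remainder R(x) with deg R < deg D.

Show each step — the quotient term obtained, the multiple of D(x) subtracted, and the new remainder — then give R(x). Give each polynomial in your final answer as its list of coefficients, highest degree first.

R = [1]

Step 1: lead(18x⁴ − 66x³ − 10x² − 48x − 31) ÷ lead(D) = 18x⁴ ÷ 2x = 9x³. Subtract (9x³)·D = 18x⁴ − 72x³. Remainder: 6x³ − 10x² − 48x − 31.
Step 2: lead(6x³ − 10x² − 48x − 31) ÷ lead(D) = 6x³ ÷ 2x = 3x². Subtract (3x²)·D = 6x³ − 24x². Remainder: 14x² − 48x − 31.
Step 3: lead(14x² − 48x − 31) ÷ lead(D) = 14x² ÷ 2x = 7x. Subtract (7x)·D = 14x² − 56x. Remainder: 8x − 31.
Step 4: lead(8x − 31) ÷ lead(D) = 8x ÷ 2x = 4. Subtract (4)·D = 8x − 32. Remainder: 1.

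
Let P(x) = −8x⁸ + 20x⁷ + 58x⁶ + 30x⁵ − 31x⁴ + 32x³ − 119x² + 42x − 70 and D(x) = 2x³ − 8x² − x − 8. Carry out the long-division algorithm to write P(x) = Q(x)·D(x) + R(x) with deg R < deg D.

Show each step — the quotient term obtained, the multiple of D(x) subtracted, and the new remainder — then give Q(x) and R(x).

Step 1: lead(−8x⁸ + 20x⁷ + 58x⁶ + 30x⁵ − 31x⁴ + 32x³ − 119x² + 42x − 70) ÷ lead(D) = −8x⁸ ÷ 2x³ = −4x⁵. Subtract (−4x⁵)·D = −8x⁸ + 32x⁷ + 4x⁶ + 32x⁵. Remainder: −12x⁷ + 54x⁶ − 2x⁵ − 31x⁴ + 32x³ − 119x² + 42x − 70.
Step 2: lead(−12x⁷ + 54x⁶ − 2x⁵ − 31x⁴ + 32x³ − 119x² + 42x − 70) ÷ lead(D) = −12x⁷ ÷ 2x³ = −6x⁴. Subtract (−6x⁴)·D = −12x⁷ + 48x⁶ + 6x⁵ + 48x⁴. Remainder: 6x⁶ − 8x⁵ − 79x⁴ + 32x³ − 119x² + 42x − 70.
Step 3: lead(6x⁶ − 8x⁵ − 79x⁴ + 32x³ − 119x² + 42x − 70) ÷ lead(D) = 6x⁶ ÷ 2x³ = 3x³. Subtract (3x³)·D = 6x⁶ − 24x⁵ − 3x⁴ − 24x³. Remainder: 16x⁵ − 76x⁴ + 56x³ − 119x² + 42x − 70.
Step 4: lead(16x⁵ − 76x⁴ + 56x³ − 119x² + 42x − 70) ÷ lead(D) = 16x⁵ ÷ 2x³ = 8x². Subtract (8x²)·D = 16x⁵ − 64x⁴ − 8x³ − 64x². Remainder: −12x⁴ + 64x³ − 55x² + 42x − 70.
Step 5: lead(−12x⁴ + 64x³ − 55x² + 42x − 70) ÷ lead(D) = −12x⁴ ÷ 2x³ = −6x. Subtract (−6x)·D = −12x⁴ + 48x³ + 6x² + 48x. Remainder: 16x³ − 61x² − 6x − 70.
Step 6: lead(16x³ − 61x² − 6x − 70) ÷ lead(D) = 16x³ ÷ 2x³ = 8. Subtract (8)·D = 16x³ − 64x² − 8x − 64. Remainder: 3x² + 2x − 6.

Q(x) = −4x⁵ − 6x⁴ + 3x³ + 8x² − 6x + 8; R(x) = 3x² + 2x − 6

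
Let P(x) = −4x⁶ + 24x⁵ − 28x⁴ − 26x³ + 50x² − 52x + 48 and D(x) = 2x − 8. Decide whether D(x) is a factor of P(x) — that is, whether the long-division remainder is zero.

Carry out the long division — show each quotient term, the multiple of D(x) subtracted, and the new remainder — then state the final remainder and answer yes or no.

Step 1: lead(−4x⁶ + 24x⁵ − 28x⁴ − 26x³ + 50x² − 52x + 48) ÷ lead(D) = −4x⁶ ÷ 2x = −2x⁵. Subtract (−2x⁵)·D = −4x⁶ + 16x⁵. Remainder: 8x⁵ − 28x⁴ − 26x³ + 50x² − 52x + 48.
Step 2: lead(8x⁵ − 28x⁴ − 26x³ + 50x² − 52x + 48) ÷ lead(D) = 8x⁵ ÷ 2x = 4x⁴. Subtract (4x⁴)·D = 8x⁵ − 32x⁴. Remainder: 4x⁴ − 26x³ + 50x² − 52x + 48.
Step 3: lead(4x⁴ − 26x³ + 50x² − 52x + 48) ÷ lead(D) = 4x⁴ ÷ 2x = 2x³. Subtract (2x³)·D = 4x⁴ − 16x³. Remainder: −10x³ + 50x² − 52x + 48.
Step 4: lead(−10x³ + 50x² − 52x + 48) ÷ lead(D) = −10x³ ÷ 2x = −5x². Subtract (−5x²)·D = −10x³ + 40x². Remainder: 10x² − 52x + 48.
Step 5: lead(10x² − 52x + 48) ÷ lead(D) = 10x² ÷ 2x = 5x. Subtract (5x)·D = 10x² − 40x. Remainder: −12x + 48.
Step 6: lead(−12x + 48) ÷ lead(D) = −12x ÷ 2x = −6. Subtract (−6)·D = −12x + 48. Remainder: 0.

R(x) = 0, so D(x) is a factor of P(x). yes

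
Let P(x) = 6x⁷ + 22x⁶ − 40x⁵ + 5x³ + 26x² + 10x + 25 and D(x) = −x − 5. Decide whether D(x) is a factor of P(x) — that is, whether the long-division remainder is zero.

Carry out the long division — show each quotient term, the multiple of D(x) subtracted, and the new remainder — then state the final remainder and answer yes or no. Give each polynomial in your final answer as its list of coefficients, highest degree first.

R = [0], so D(x) is a factor of P(x). yes

Step 1: lead(6x⁷ + 22x⁶ − 40x⁵ + 5x³ + 26x² + 10x + 25) ÷ lead(D) = 6x⁷ ÷ −x = −6x⁶. Subtract (−6x⁶)·D = 6x⁷ + 30x⁶. Remainder: −8x⁶ − 40x⁵ + 5x³ + 26x² + 10x + 25.
Step 2: lead(−8x⁶ − 40x⁵ + 5x³ + 26x² + 10x + 25) ÷ lead(D) = −8x⁶ ÷ −x = 8x⁵. Subtract (8x⁵)·D = −8x⁶ − 40x⁵. Remainder: 5x³ + 26x² + 10x + 25.
Step 3: lead(5x³ + 26x² + 10x + 25) ÷ lead(D) = 5x³ ÷ −x = −5x². Subtract (−5x²)·D = 5x³ + 25x². Remainder: x² + 10x + 25.
Step 4: lead(x² + 10x + 25) ÷ lead(D) = x² ÷ −x = −x. Subtract (−x)·D = x² + 5x. Remainder: 5x + 25.
Step 5: lead(5x + 25) ÷ lead(D) = 5x ÷ −x = −5. Subtract (−5)·D = 5x + 25. Remainder: 0.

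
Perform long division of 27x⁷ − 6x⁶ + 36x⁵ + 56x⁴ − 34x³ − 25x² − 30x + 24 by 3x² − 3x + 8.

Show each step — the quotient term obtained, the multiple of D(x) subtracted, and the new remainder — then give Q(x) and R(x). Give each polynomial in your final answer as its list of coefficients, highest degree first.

Step 1: lead(27x⁷ − 6x⁶ + 36x⁵ + 56x⁴ − 34x³ − 25x² − 30x + 24) ÷ lead(D) = 27x⁷ ÷ 3x² = 9x⁵. Subtract (9x⁵)·D = 27x⁷ − 27x⁶ + 72x⁵. Remainder: 21x⁶ − 36x⁵ + 56x⁴ − 34x³ − 25x² − 30x + 24.
Step 2: lead(21x⁶ − 36x⁵ + 56x⁴ − 34x³ − 25x² − 30x + 24) ÷ lead(D) = 21x⁶ ÷ 3x² = 7x⁴. Subtract (7x⁴)·D = 21x⁶ − 21x⁵ + 56x⁴. Remainder: −15x⁵ − 34x³ − 25x² − 30x + 24.
Step 3: lead(−15x⁵ − 34x³ − 25x² − 30x + 24) ÷ lead(D) = −15x⁵ ÷ 3x² = −5x³. Subtract (−5x³)·D = −15x⁵ + 15x⁴ − 40x³. Remainder: −15x⁴ + 6x³ − 25x² − 30x + 24.
Step 4: lead(−15x⁴ + 6x³ − 25x² − 30x + 24) ÷ lead(D) = −15x⁴ ÷ 3x² = −5x². Subtract (−5x²)·D = −15x⁴ + 15x³ − 40x². Remainder: −9x³ + 15x² − 30x + 24.
Step 5: lead(−9x³ + 15x² − 30x + 24) ÷ lead(D) = −9x³ ÷ 3x² = −3x. Subtract (−3x)·D = −9x³ + 9x² − 24x. Remainder: 6x² − 6x + 24.
Step 6: lead(6x² − 6x + 24) ÷ lead(D) = 6x² ÷ 3x² = 2. Subtract (2)·D = 6x² − 6x + 16. Remainder: 8.

Q = [9, 7, -5, -5, -3, 2]; R = [8]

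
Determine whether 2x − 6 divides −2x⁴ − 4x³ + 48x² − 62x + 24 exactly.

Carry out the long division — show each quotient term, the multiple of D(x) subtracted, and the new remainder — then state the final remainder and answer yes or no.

Step 1: lead(−2x⁴ − 4x³ + 48x² − 62x + 24) ÷ lead(D) = −2x⁴ ÷ 2x = −x³. Subtract (−x³)·D = −2x⁴ + 6x³. Remainder: −10x³ + 48x² − 62x + 24.
Step 2: lead(−10x³ + 48x² − 62x + 24) ÷ lead(D) = −10x³ ÷ 2x = −5x². Subtract (−5x²)·D = −10x³ + 30x². Remainder: 18x² − 62x + 24.
Step 3: lead(18x² − 62x + 24) ÷ lead(D) = 18x² ÷ 2x = 9x. Subtract (9x)·D = 18x² − 54x. Remainder: −8x + 24.
Step 4: lead(−8x + 24) ÷ lead(D) = −8x ÷ 2x = −4. Subtract (−4)·D = −8x + 24. Remainder: 0.

R(x) = 0, so D(x) is a factor of P(x). yes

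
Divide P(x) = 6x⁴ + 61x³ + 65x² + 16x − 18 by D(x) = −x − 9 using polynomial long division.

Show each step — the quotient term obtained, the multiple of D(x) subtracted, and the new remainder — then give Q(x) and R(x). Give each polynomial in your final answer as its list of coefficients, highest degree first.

Step 1: lead(6x⁴ + 61x³ + 65x² + 16x − 18) ÷ lead(D) = 6x⁴ ÷ −x = −6x³. Subtract (−6x³)·D = 6x⁴ + 54x³. Remainder: 7x³ + 65x² + 16x − 18.
Step 2: lead(7x³ + 65x² + 16x − 18) ÷ lead(D) = 7x³ ÷ −x = −7x². Subtract (−7x²)·D = 7x³ + 63x². Remainder: 2x² + 16x − 18.
Step 3: lead(2x² + 16x − 18) ÷ lead(D) = 2x² ÷ −x = −2x. Subtract (−2x)·D = 2x² + 18x. Remainder: −2x − 18.
Step 4: lead(−2x − 18) ÷ lead(D) = −2x ÷ −x = 2. Subtract (2)·D = −2x − 18. Remainder: 0.

Q = [-6, -7, -2, 2]; R = [0]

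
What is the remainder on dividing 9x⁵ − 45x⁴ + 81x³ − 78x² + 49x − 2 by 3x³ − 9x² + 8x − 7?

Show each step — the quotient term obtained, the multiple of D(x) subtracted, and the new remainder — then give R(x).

Step 1: lead(9x⁵ − 45x⁴ + 81x³ − 78x² + 49x − 2) ÷ lead(D) = 9x⁵ ÷ 3x³ = 3x². Subtract (3x²)·D = 9x⁵ − 27x⁴ + 24x³ − 21x². Remainder: −18x⁴ + 57x³ − 57x² + 49x − 2.
Step 2: lead(−18x⁴ + 57x³ − 57x² + 49x − 2) ÷ lead(D) = −18x⁴ ÷ 3x³ = −6x. Subtract (−6x)·D = −18x⁴ + 54x³ − 48x² + 42x. Remainder: 3x³ − 9x² + 7x − 2.
Step 3: lead(3x³ − 9x² + 7x − 2) ÷ lead(D) = 3x³ ÷ 3x³ = 1. Subtract (1)·D = 3x³ − 9x² + 8x − 7. Remainder: −x + 5.

R(x) = −x + 5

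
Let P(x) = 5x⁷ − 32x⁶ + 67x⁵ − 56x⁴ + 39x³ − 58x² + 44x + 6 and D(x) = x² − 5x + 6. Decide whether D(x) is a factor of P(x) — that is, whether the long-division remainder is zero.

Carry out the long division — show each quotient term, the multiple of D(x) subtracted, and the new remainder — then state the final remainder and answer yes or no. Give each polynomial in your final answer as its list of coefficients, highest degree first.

R = [7, 0], so D(x) is not a factor of P(x). no

Step 1: lead(5x⁷ − 32x⁶ + 67x⁵ − 56x⁴ + 39x³ − 58x² + 44x + 6) ÷ lead(D) = 5x⁷ ÷ x² = 5x⁵. Subtract (5x⁵)·D = 5x⁷ − 25x⁶ + 30x⁵. Remainder: −7x⁶ + 37x⁵ − 56x⁴ + 39x³ − 58x² + 44x + 6.
Step 2: lead(−7x⁶ + 37x⁵ − 56x⁴ + 39x³ − 58x² + 44x + 6) ÷ lead(D) = −7x⁶ ÷ x² = −7x⁴. Subtract (−7x⁴)·D = −7x⁶ + 35x⁵ − 42x⁴. Remainder: 2x⁵ − 14x⁴ + 39x³ − 58x² + 44x + 6.
Step 3: lead(2x⁵ − 14x⁴ + 39x³ − 58x² + 44x + 6) ÷ lead(D) = 2x⁵ ÷ x² = 2x³. Subtract (2x³)·D = 2x⁵ − 10x⁴ + 12x³. Remainder: −4x⁴ + 27x³ − 58x² + 44x + 6.
Step 4: lead(−4x⁴ + 27x³ − 58x² + 44x + 6) ÷ lead(D) = −4x⁴ ÷ x² = −4x². Subtract (−4x²)·D = −4x⁴ + 20x³ − 24x². Remainder: 7x³ − 34x² + 44x + 6.
Step 5: lead(7x³ − 34x² + 44x + 6) ÷ lead(D) = 7x³ ÷ x² = 7x. Subtract (7x)·D = 7x³ − 35x² + 42x. Remainder: x² + 2x + 6.
Step 6: lead(x² + 2x + 6) ÷ lead(D) = x² ÷ x² = 1. Subtract (1)·D = x² − 5x + 6. Remainder: 7x.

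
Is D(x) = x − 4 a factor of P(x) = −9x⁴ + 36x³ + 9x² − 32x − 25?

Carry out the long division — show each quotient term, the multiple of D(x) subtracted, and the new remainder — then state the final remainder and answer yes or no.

Step 1: lead(−9x⁴ + 36x³ + 9x² − 32x − 25) ÷ lead(D) = −9x⁴ ÷ x = −9x³. Subtract (−9x³)·D = −9x⁴ + 36x³. Remainder: 9x² − 32x − 25.
Step 2: lead(9x² − 32x − 25) ÷ lead(D) = 9x² ÷ x = 9x. Subtract (9x)·D = 9x² − 36x. Remainder: 4x − 25.
Step 3: lead(4x − 25) ÷ lead(D) = 4x ÷ x = 4. Subtract (4)·D = 4x − 16. Remainder: −9.

R(x) = −9, so D(x) is not a factor of P(x). no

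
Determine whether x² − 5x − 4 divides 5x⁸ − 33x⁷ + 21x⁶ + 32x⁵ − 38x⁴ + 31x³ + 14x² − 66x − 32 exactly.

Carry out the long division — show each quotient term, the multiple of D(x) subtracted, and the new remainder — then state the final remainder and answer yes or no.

Step 1: lead(5x⁸ − 33x⁷ + 21x⁶ + 32x⁵ − 38x⁴ + 31x³ + 14x² − 66x − 32) ÷ lead(D) = 5x⁸ ÷ x² = 5x⁶. Subtract (5x⁶)·D = 5x⁸ − 25x⁷ − 20x⁶. Remainder: −8x⁷ + 41x⁶ + 32x⁵ − 38x⁴ + 31x³ + 14x² − 66x − 32.
Step 2: lead(−8x⁷ + 41x⁶ + 32x⁵ − 38x⁴ + 31x³ + 14x² − 66x − 32) ÷ lead(D) = −8x⁷ ÷ x² = −8x⁵. Subtract (−8x⁵)·D = −8x⁷ + 40x⁶ + 32x⁵. Remainder: x⁶ − 38x⁴ + 31x³ + 14x² − 66x − 32.
Step 3: lead(x⁶ − 38x⁴ + 31x³ + 14x² − 66x − 32) ÷ lead(D) = x⁶ ÷ x² = x⁴. Subtract (x⁴)·D = x⁶ − 5x⁵ − 4x⁴. Remainder: 5x⁵ − 34x⁴ + 31x³ + 14x² − 66x − 32.
Step 4: lead(5x⁵ − 34x⁴ + 31x³ + 14x² − 66x − 32) ÷ lead(D) = 5x⁵ ÷ x² = 5x³. Subtract (5x³)·D = 5x⁵ − 25x⁴ − 20x³. Remainder: −9x⁴ + 51x³ + 14x² − 66x − 32.
Step 5: lead(−9x⁴ + 51x³ + 14x² − 66x − 32) ÷ lead(D) = −9x⁴ ÷ x² = −9x². Subtract (−9x²)·D = −9x⁴ + 45x³ + 36x². Remainder: 6x³ − 22x² − 66x − 32.
Step 6: lead(6x³ − 22x² − 66x − 32) ÷ lead(D) = 6x³ ÷ x² = 6x. Subtract (6x)·D = 6x³ − 30x² − 24x. Remainder: 8x² − 42x − 32.
Step 7: lead(8x² − 42x − 32) ÷ lead(D) = 8x² ÷ x² = 8. Subtract (8)·D = 8x² − 40x − 32. Remainder: −2x.

R(x) = −2x, so D(x) is not a factor of P(x). no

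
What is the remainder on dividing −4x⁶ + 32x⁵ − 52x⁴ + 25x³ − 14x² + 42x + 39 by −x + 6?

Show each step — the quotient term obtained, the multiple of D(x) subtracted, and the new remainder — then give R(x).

R(x) = 3

Step 1: lead(−4x⁶ + 32x⁵ − 52x⁴ + 25x³ − 14x² + 42x + 39) ÷ lead(D) = −4x⁶ ÷ −x = 4x⁵. Subtract (4x⁵)·D = −4x⁶ + 24x⁵. Remainder: 8x⁵ − 52x⁴ + 25x³ − 14x² + 42x + 39.
Step 2: lead(8x⁵ − 52x⁴ + 25x³ − 14x² + 42x + 39) ÷ lead(D) = 8x⁵ ÷ −x = −8x⁴. Subtract (−8x⁴)·D = 8x⁵ − 48x⁴. Remainder: −4x⁴ + 25x³ − 14x² + 42x + 39.
Step 3: lead(−4x⁴ + 25x³ − 14x² + 42x + 39) ÷ lead(D) = −4x⁴ ÷ −x = 4x³. Subtract (4x³)·D = −4x⁴ + 24x³. Remainder: x³ − 14x² + 42x + 39.
Step 4: lead(x³ − 14x² + 42x + 39) ÷ lead(D) = x³ ÷ −x = −x². Subtract (−x²)·D = x³ − 6x². Remainder: −8x² + 42x + 39.
Step 5: lead(−8x² + 42x + 39) ÷ lead(D) = −8x² ÷ −x = 8x. Subtract (8x)·D = −8x² + 48x. Remainder: −6x + 39.
Step 6: lead(−6x + 39) ÷ lead(D) = −6x ÷ −x = 6. Subtract (6)·D = −6x + 36. Remainder: 3.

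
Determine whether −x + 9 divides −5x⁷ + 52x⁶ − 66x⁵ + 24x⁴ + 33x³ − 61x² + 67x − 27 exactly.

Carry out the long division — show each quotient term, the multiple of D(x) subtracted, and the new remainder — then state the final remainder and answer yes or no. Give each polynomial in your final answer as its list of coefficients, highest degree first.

Step 1: lead(−5x⁷ + 52x⁶ − 66x⁵ + 24x⁴ + 33x³ − 61x² + 67x − 27) ÷ lead(D) = −5x⁷ ÷ −x = 5x⁶. Subtract (5x⁶)·D = −5x⁷ + 45x⁶. Remainder: 7x⁶ − 66x⁵ + 24x⁴ + 33x³ − 61x² + 67x − 27.
Step 2: lead(7x⁶ − 66x⁵ + 24x⁴ + 33x³ − 61x² + 67x − 27) ÷ lead(D) = 7x⁶ ÷ −x = −7x⁵. Subtract (−7x⁵)·D = 7x⁶ − 63x⁵. Remainder: −3x⁵ + 24x⁴ + 33x³ − 61x² + 67x − 27.
Step 3: lead(−3x⁵ + 24x⁴ + 33x³ − 61x² + 67x − 27) ÷ lead(D) = −3x⁵ ÷ −x = 3x⁴. Subtract (3x⁴)·D = −3x⁵ + 27x⁴. Remainder: −3x⁴ + 33x³ − 61x² + 67x − 27.
Step 4: lead(−3x⁴ + 33x³ − 61x² + 67x − 27) ÷ lead(D) = −3x⁴ ÷ −x = 3x³. Subtract (3x³)·D = −3x⁴ + 27x³. Remainder: 6x³ − 61x² + 67x − 27.
Step 5: lead(6x³ − 61x² + 67x − 27) ÷ lead(D) = 6x³ ÷ −x = −6x². Subtract (−6x²)·D = 6x³ − 54x². Remainder: −7x² + 67x − 27.
Step 6: lead(−7x² + 67x − 27) ÷ lead(D) = −7x² ÷ −x = 7x. Subtract (7x)·D = −7x² + 63x. Remainder: 4x − 27.
Step 7: lead(4x − 27) ÷ lead(D) = 4x ÷ −x = −4. Subtract (−4)·D = 4x − 36. Remainder: 9.

R = [9], so D(x) is not a factor of P(x). no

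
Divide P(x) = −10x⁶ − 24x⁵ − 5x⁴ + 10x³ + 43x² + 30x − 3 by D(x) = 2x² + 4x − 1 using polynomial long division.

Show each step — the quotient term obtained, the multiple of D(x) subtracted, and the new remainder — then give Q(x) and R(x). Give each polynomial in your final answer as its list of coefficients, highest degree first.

Q = [-5, -2, -1, 6, 9]; R = [6]

Step 1: lead(−10x⁶ − 24x⁵ − 5x⁴ + 10x³ + 43x² + 30x − 3) ÷ lead(D) = −10x⁶ ÷ 2x² = −5x⁴. Subtract (−5x⁴)·D = −10x⁶ − 20x⁵ + 5x⁴. Remainder: −4x⁵ − 10x⁴ + 10x³ + 43x² + 30x − 3.
Step 2: lead(−4x⁵ − 10x⁴ + 10x³ + 43x² + 30x − 3) ÷ lead(D) = −4x⁵ ÷ 2x² = −2x³. Subtract (−2x³)·D = −4x⁵ − 8x⁴ + 2x³. Remainder: −2x⁴ + 8x³ + 43x² + 30x − 3.
Step 3: lead(−2x⁴ + 8x³ + 43x² + 30x − 3) ÷ lead(D) = −2x⁴ ÷ 2x² = −x². Subtract (−x²)·D = −2x⁴ − 4x³ + x². Remainder: 12x³ + 42x² + 30x − 3.
Step 4: lead(12x³ + 42x² + 30x − 3) ÷ lead(D) = 12x³ ÷ 2x² = 6x. Subtract (6x)·D = 12x³ + 24x² − 6x. Remainder: 18x² + 36x − 3.
Step 5: lead(18x² + 36x − 3) ÷ lead(D) = 18x² ÷ 2x² = 9. Subtract (9)·D = 18x² + 36x − 9. Remainder: 6.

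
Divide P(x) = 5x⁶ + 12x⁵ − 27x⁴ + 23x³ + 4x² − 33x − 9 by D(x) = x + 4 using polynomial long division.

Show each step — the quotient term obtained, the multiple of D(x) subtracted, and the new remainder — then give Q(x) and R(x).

Step 1: lead(5x⁶ + 12x⁵ − 27x⁴ + 23x³ + 4x² − 33x − 9) ÷ lead(D) = 5x⁶ ÷ x = 5x⁵. Subtract (5x⁵)·D = 5x⁶ + 20x⁵. Remainder: −8x⁵ − 27x⁴ + 23x³ + 4x² − 33x − 9.
Step 2: lead(−8x⁵ − 27x⁴ + 23x³ + 4x² − 33x − 9) ÷ lead(D) = −8x⁵ ÷ x = −8x⁴. Subtract (−8x⁴)·D = −8x⁵ − 32x⁴. Remainder: 5x⁴ + 23x³ + 4x² − 33x − 9.
Step 3: lead(5x⁴ + 23x³ + 4x² − 33x − 9) ÷ lead(D) = 5x⁴ ÷ x = 5x³. Subtract (5x³)·D = 5x⁴ + 20x³. Remainder: 3x³ + 4x² − 33x − 9.
Step 4: lead(3x³ + 4x² − 33x − 9) ÷ lead(D) = 3x³ ÷ x = 3x². Subtract (3x²)·D = 3x³ + 12x². Remainder: −8x² − 33x − 9.
Step 5: lead(−8x² − 33x − 9) ÷ lead(D) = −8x² ÷ x = −8x. Subtract (−8x)·D = −8x² − 32x. Remainder: −x − 9.
Step 6: lead(−x − 9) ÷ lead(D) = −x ÷ x = −1. Subtract (−1)·D = −x − 4. Remainder: −5.

Q(x) = 5x⁵ − 8x⁴ + 5x³ + 3x² − 8x − 1; R(x) = −5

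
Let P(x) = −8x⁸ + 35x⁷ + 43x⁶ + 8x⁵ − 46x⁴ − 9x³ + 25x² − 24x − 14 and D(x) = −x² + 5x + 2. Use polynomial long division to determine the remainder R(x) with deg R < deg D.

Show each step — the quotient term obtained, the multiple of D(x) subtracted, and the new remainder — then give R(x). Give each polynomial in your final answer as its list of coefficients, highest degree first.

R = [-2]

Step 1: lead(−8x⁸ + 35x⁷ + 43x⁶ + 8x⁵ − 46x⁴ − 9x³ + 25x² − 24x − 14) ÷ lead(D) = −8x⁸ ÷ −x² = 8x⁶. Subtract (8x⁶)·D = −8x⁸ + 40x⁷ + 16x⁶. Remainder: −5x⁷ + 27x⁶ + 8x⁵ − 46x⁴ − 9x³ + 25x² − 24x − 14.
Step 2: lead(−5x⁷ + 27x⁶ + 8x⁵ − 46x⁴ − 9x³ + 25x² − 24x − 14) ÷ lead(D) = −5x⁷ ÷ −x² = 5x⁵. Subtract (5x⁵)·D = −5x⁷ + 25x⁶ + 10x⁵. Remainder: 2x⁶ − 2x⁵ − 46x⁴ − 9x³ + 25x² − 24x − 14.
Step 3: lead(2x⁶ − 2x⁵ − 46x⁴ − 9x³ + 25x² − 24x − 14) ÷ lead(D) = 2x⁶ ÷ −x² = −2x⁴. Subtract (−2x⁴)·D = 2x⁶ − 10x⁵ − 4x⁴. Remainder: 8x⁵ − 42x⁴ − 9x³ + 25x² − 24x − 14.
Step 4: lead(8x⁵ − 42x⁴ − 9x³ + 25x² − 24x − 14) ÷ lead(D) = 8x⁵ ÷ −x² = −8x³. Subtract (−8x³)·D = 8x⁵ − 40x⁴ − 16x³. Remainder: −2x⁴ + 7x³ + 25x² − 24x − 14.
Step 5: lead(−2x⁴ + 7x³ + 25x² − 24x − 14) ÷ lead(D) = −2x⁴ ÷ −x² = 2x². Subtract (2x²)·D = −2x⁴ + 10x³ + 4x². Remainder: −3x³ + 21x² − 24x − 14.
Step 6: lead(−3x³ + 21x² − 24x − 14) ÷ lead(D) = −3x³ ÷ −x² = 3x. Subtract (3x)·D = −3x³ + 15x² + 6x. Remainder: 6x² − 30x − 14.
Step 7: lead(6x² − 30x − 14) ÷ lead(D) = 6x² ÷ −x² = −6. Subtract (−6)·D = 6x² − 30x − 12. Remainder: −2.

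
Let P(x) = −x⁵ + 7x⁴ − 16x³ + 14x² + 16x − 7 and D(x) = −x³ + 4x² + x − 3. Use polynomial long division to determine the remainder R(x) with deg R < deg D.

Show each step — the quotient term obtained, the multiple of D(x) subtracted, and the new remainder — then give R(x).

Step 1: lead(−x⁵ + 7x⁴ − 16x³ + 14x² + 16x − 7) ÷ lead(D) = −x⁵ ÷ −x³ = x². Subtract (x²)·D = −x⁵ + 4x⁴ + x³ − 3x². Remainder: 3x⁴ − 17x³ + 17x² + 16x − 7.
Step 2: lead(3x⁴ − 17x³ + 17x² + 16x − 7) ÷ lead(D) = 3x⁴ ÷ −x³ = −3x. Subtract (−3x)·D = 3x⁴ − 12x³ − 3x² + 9x. Remainder: −5x³ + 20x² + 7x − 7.
Step 3: lead(−5x³ + 20x² + 7x − 7) ÷ lead(D) = −5x³ ÷ −x³ = 5. Subtract (5)·D = −5x³ + 20x² + 5x − 15. Remainder: 2x + 8.

R(x) = 2x + 8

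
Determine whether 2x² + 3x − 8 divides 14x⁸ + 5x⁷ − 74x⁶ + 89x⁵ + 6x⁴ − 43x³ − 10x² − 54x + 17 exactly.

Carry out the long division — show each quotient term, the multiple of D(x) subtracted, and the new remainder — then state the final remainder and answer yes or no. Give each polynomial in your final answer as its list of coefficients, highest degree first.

Step 1: lead(14x⁸ + 5x⁷ − 74x⁶ + 89x⁵ + 6x⁴ − 43x³ − 10x² − 54x + 17) ÷ lead(D) = 14x⁸ ÷ 2x² = 7x⁶. Subtract (7x⁶)·D = 14x⁸ + 21x⁷ − 56x⁶. Remainder: −16x⁷ − 18x⁶ + 89x⁵ + 6x⁴ − 43x³ − 10x² − 54x + 17.
Step 2: lead(−16x⁷ − 18x⁶ + 89x⁵ + 6x⁴ − 43x³ − 10x² − 54x + 17) ÷ lead(D) = −16x⁷ ÷ 2x² = −8x⁵. Subtract (−8x⁵)·D = −16x⁷ − 24x⁶ + 64x⁵. Remainder: 6x⁶ + 25x⁵ + 6x⁴ − 43x³ − 10x² − 54x + 17.
Step 3: lead(6x⁶ + 25x⁵ + 6x⁴ − 43x³ − 10x² − 54x + 17) ÷ lead(D) = 6x⁶ ÷ 2x² = 3x⁴. Subtract (3x⁴)·D = 6x⁶ + 9x⁵ − 24x⁴. Remainder: 16x⁵ + 30x⁴ − 43x³ − 10x² − 54x + 17.
Step 4: lead(16x⁵ + 30x⁴ − 43x³ − 10x² − 54x + 17) ÷ lead(D) = 16x⁵ ÷ 2x² = 8x³. Subtract (8x³)·D = 16x⁵ + 24x⁴ − 64x³. Remainder: 6x⁴ + 21x³ − 10x² − 54x + 17.
Step 5: lead(6x⁴ + 21x³ − 10x² − 54x + 17) ÷ lead(D) = 6x⁴ ÷ 2x² = 3x². Subtract (3x²)·D = 6x⁴ + 9x³ − 24x². Remainder: 12x³ + 14x² − 54x + 17.
Step 6: lead(12x³ + 14x² − 54x + 17) ÷ lead(D) = 12x³ ÷ 2x² = 6x. Subtract (6x)·D = 12x³ + 18x² − 48x. Remainder: −4x² − 6x + 17.
Step 7: lead(−4x² − 6x + 17) ÷ lead(D) = −4x² ÷ 2x² = −2. Subtract (−2)·D = −4x² − 6x + 16. Remainder: 1.

R = [1], so D(x) is not a factor of P(x). no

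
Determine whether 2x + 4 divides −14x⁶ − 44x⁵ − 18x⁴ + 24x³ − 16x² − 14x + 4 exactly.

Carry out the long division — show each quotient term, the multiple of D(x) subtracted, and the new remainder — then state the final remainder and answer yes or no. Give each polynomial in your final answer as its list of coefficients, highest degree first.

Step 1: lead(−14x⁶ − 44x⁵ − 18x⁴ + 24x³ − 16x² − 14x + 4) ÷ lead(D) = −14x⁶ ÷ 2x = −7x⁵. Subtract (−7x⁵)·D = −14x⁶ − 28x⁵. Remainder: −16x⁵ − 18x⁴ + 24x³ − 16x² − 14x + 4.
Step 2: lead(−16x⁵ − 18x⁴ + 24x³ − 16x² − 14x + 4) ÷ lead(D) = −16x⁵ ÷ 2x = −8x⁴. Subtract (−8x⁴)·D = −16x⁵ − 32x⁴. Remainder: 14x⁴ + 24x³ − 16x² − 14x + 4.
Step 3: lead(14x⁴ + 24x³ − 16x² − 14x + 4) ÷ lead(D) = 14x⁴ ÷ 2x = 7x³. Subtract (7x³)·D = 14x⁴ + 28x³. Remainder: −4x³ − 16x² − 14x + 4.
Step 4: lead(−4x³ − 16x² − 14x + 4) ÷ lead(D) = −4x³ ÷ 2x = −2x². Subtract (−2x²)·D = −4x³ − 8x². Remainder: −8x² − 14x + 4.
Step 5: lead(−8x² − 14x + 4) ÷ lead(D) = −8x² ÷ 2x = −4x. Subtract (−4x)·D = −8x² − 16x. Remainder: 2x + 4.
Step 6: lead(2x + 4) ÷ lead(D) = 2x ÷ 2x = 1. Subtract (1)·D = 2x + 4. Remainder: 0.

R = [0], so D(x) is a factor of P(x). yes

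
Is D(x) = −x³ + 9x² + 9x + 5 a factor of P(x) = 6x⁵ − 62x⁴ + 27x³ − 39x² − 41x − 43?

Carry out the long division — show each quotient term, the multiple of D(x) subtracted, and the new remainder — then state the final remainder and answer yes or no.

Step 1: lead(6x⁵ − 62x⁴ + 27x³ − 39x² − 41x − 43) ÷ lead(D) = 6x⁵ ÷ −x³ = −6x². Subtract (−6x²)·D = 6x⁵ − 54x⁴ − 54x³ − 30x². Remainder: −8x⁴ + 81x³ − 9x² − 41x − 43.
Step 2: lead(−8x⁴ + 81x³ − 9x² − 41x − 43) ÷ lead(D) = −8x⁴ ÷ −x³ = 8x. Subtract (8x)·D = −8x⁴ + 72x³ + 72x² + 40x. Remainder: 9x³ − 81x² − 81x − 43.
Step 3: lead(9x³ − 81x² − 81x − 43) ÷ lead(D) = 9x³ ÷ −x³ = −9. Subtract (−9)·D = 9x³ − 81x² − 81x − 45. Remainder: 2.

R(x) = 2, so D(x) is not a factor of P(x). no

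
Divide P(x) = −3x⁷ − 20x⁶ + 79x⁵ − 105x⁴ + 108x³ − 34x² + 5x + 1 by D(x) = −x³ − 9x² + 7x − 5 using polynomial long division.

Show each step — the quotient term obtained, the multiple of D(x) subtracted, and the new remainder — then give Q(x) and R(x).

Step 1: lead(−3x⁷ − 20x⁶ + 79x⁵ − 105x⁴ + 108x³ − 34x² + 5x + 1) ÷ lead(D) = −3x⁷ ÷ −x³ = 3x⁴. Subtract (3x⁴)·D = −3x⁷ − 27x⁶ + 21x⁵ − 15x⁴. Remainder: 7x⁶ + 58x⁵ − 90x⁴ + 108x³ − 34x² + 5x + 1.
Step 2: lead(7x⁶ + 58x⁵ − 90x⁴ + 108x³ − 34x² + 5x + 1) ÷ lead(D) = 7x⁶ ÷ −x³ = −7x³. Subtract (−7x³)·D = 7x⁶ + 63x⁵ − 49x⁴ + 35x³. Remainder: −5x⁵ − 41x⁴ + 73x³ − 34x² + 5x + 1.
Step 3: lead(−5x⁵ − 41x⁴ + 73x³ − 34x² + 5x + 1) ÷ lead(D) = −5x⁵ ÷ −x³ = 5x². Subtract (5x²)·D = −5x⁵ − 45x⁴ + 35x³ − 25x². Remainder: 4x⁴ + 38x³ − 9x² + 5x + 1.
Step 4: lead(4x⁴ + 38x³ − 9x² + 5x + 1) ÷ lead(D) = 4x⁴ ÷ −x³ = −4x. Subtract (−4x)·D = 4x⁴ + 36x³ − 28x² + 20x. Remainder: 2x³ + 19x² − 15x + 1.
Step 5: lead(2x³ + 19x² − 15x + 1) ÷ lead(D) = 2x³ ÷ −x³ = −2. Subtract (−2)·D = 2x³ + 18x² − 14x + 10. Remainder: x² − x − 9.

Q(x) = 3x⁴ − 7x³ + 5x² − 4x − 2; R(x) = x² − x − 9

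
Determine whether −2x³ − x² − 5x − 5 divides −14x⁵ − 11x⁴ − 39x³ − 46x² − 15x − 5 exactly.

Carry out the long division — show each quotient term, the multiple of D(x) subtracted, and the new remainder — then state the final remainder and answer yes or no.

Step 1: lead(−14x⁵ − 11x⁴ − 39x³ − 46x² − 15x − 5) ÷ lead(D) = −14x⁵ ÷ −2x³ = 7x². Subtract (7x²)·D = −14x⁵ − 7x⁴ − 35x³ − 35x². Remainder: −4x⁴ − 4x³ − 11x² − 15x − 5.
Step 2: lead(−4x⁴ − 4x³ − 11x² − 15x − 5) ÷ lead(D) = −4x⁴ ÷ −2x³ = 2x. Subtract (2x)·D = −4x⁴ − 2x³ − 10x² − 10x. Remainder: −2x³ − x² − 5x − 5.
Step 3: lead(−2x³ − x² − 5x − 5) ÷ lead(D) = −2x³ ÷ −2x³ = 1. Subtract (1)·D = −2x³ − x² − 5x − 5. Remainder: 0.

R(x) = 0, so D(x) is a factor of P(x). yes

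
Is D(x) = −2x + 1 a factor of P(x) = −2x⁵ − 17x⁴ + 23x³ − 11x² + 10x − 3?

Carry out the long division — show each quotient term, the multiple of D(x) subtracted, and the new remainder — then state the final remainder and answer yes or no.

R(x) = 1, so D(x) is not a factor of P(x). no

Step 1: lead(−2x⁵ − 17x⁴ + 23x³ − 11x² + 10x − 3) ÷ lead(D) = −2x⁵ ÷ −2x = x⁴. Subtract (x⁴)·D = −2x⁵ + x⁴. Remainder: −18x⁴ + 23x³ − 11x² + 10x − 3.
Step 2: lead(−18x⁴ + 23x³ − 11x² + 10x − 3) ÷ lead(D) = −18x⁴ ÷ −2x = 9x³. Subtract (9x³)·D = −18x⁴ + 9x³. Remainder: 14x³ − 11x² + 10x − 3.
Step 3: lead(14x³ − 11x² + 10x − 3) ÷ lead(D) = 14x³ ÷ −2x = −7x². Subtract (−7x²)·D = 14x³ − 7x². Remainder: −4x² + 10x − 3.
Step 4: lead(−4x² + 10x − 3) ÷ lead(D) = −4x² ÷ −2x = 2x. Subtract (2x)·D = −4x² + 2x. Remainder: 8x − 3.
Step 5: lead(8x − 3) ÷ lead(D) = 8x ÷ −2x = −4. Subtract (−4)·D = 8x − 4. Remainder: 1.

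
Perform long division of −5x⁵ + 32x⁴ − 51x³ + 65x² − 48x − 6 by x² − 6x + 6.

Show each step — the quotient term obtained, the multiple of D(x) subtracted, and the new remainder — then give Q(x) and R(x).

Step 1: lead(−5x⁵ + 32x⁴ − 51x³ + 65x² − 48x − 6) ÷ lead(D) = −5x⁵ ÷ x² = −5x³. Subtract (−5x³)·D = −5x⁵ + 30x⁴ − 30x³. Remainder: 2x⁴ − 21x³ + 65x² − 48x − 6.
Step 2: lead(2x⁴ − 21x³ + 65x² − 48x − 6) ÷ lead(D) = 2x⁴ ÷ x² = 2x². Subtract (2x²)·D = 2x⁴ − 12x³ + 12x². Remainder: −9x³ + 53x² − 48x − 6.
Step 3: lead(−9x³ + 53x² − 48x − 6) ÷ lead(D) = −9x³ ÷ x² = −9x. Subtract (−9x)·D = −9x³ + 54x² − 54x. Remainder: −x² + 6x − 6.
Step 4: lead(−x² + 6x − 6) ÷ lead(D) = −x² ÷ x² = −1. Subtract (−1)·D = −x² + 6x − 6. Remainder: 0.

Q(x) = −5x³ + 2x² − 9x − 1; R(x) = 0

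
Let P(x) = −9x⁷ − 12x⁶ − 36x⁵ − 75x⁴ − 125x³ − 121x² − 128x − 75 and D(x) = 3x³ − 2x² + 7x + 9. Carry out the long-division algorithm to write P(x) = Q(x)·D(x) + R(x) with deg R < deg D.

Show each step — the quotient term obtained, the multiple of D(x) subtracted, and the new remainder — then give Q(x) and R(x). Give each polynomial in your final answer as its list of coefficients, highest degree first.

Step 1: lead(−9x⁷ − 12x⁶ − 36x⁵ − 75x⁴ − 125x³ − 121x² − 128x − 75) ÷ lead(D) = −9x⁷ ÷ 3x³ = −3x⁴. Subtract (−3x⁴)·D = −9x⁷ + 6x⁶ − 21x⁵ − 27x⁴. Remainder: −18x⁶ − 15x⁵ − 48x⁴ − 125x³ − 121x² − 128x − 75.
Step 2: lead(−18x⁶ − 15x⁵ − 48x⁴ − 125x³ − 121x² − 128x − 75) ÷ lead(D) = −18x⁶ ÷ 3x³ = −6x³. Subtract (−6x³)·D = −18x⁶ + 12x⁵ − 42x⁴ − 54x³. Remainder: −27x⁵ − 6x⁴ − 71x³ − 121x² − 128x − 75.
Step 3: lead(−27x⁵ − 6x⁴ − 71x³ − 121x² − 128x − 75) ÷ lead(D) = −27x⁵ ÷ 3x³ = −9x². Subtract (−9x²)·D = −27x⁵ + 18x⁴ − 63x³ − 81x². Remainder: −24x⁴ − 8x³ − 40x² − 128x − 75.
Step 4: lead(−24x⁴ − 8x³ − 40x² − 128x − 75) ÷ lead(D) = −24x⁴ ÷ 3x³ = −8x. Subtract (−8x)·D = −24x⁴ + 16x³ − 56x² − 72x. Remainder: −24x³ + 16x² − 56x − 75.
Step 5: lead(−24x³ + 16x² − 56x − 75) ÷ lead(D) = −24x³ ÷ 3x³ = −8. Subtract (−8)·D = −24x³ + 16x² − 56x − 72. Remainder: −3.

Q = [-3, -6, -9, -8, -8]; R = [-3]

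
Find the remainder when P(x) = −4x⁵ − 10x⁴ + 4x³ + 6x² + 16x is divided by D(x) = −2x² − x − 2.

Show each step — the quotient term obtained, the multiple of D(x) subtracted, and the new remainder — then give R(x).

Step 1: lead(−4x⁵ − 10x⁴ + 4x³ + 6x² + 16x) ÷ lead(D) = −4x⁵ ÷ −2x² = 2x³. Subtract (2x³)·D = −4x⁵ − 2x⁴ − 4x³. Remainder: −8x⁴ + 8x³ + 6x² + 16x.
Step 2: lead(−8x⁴ + 8x³ + 6x² + 16x) ÷ lead(D) = −8x⁴ ÷ −2x² = 4x². Subtract (4x²)·D = −8x⁴ − 4x³ − 8x². Remainder: 12x³ + 14x² + 16x.
Step 3: lead(12x³ + 14x² + 16x) ÷ lead(D) = 12x³ ÷ −2x² = −6x. Subtract (−6x)·D = 12x³ + 6x² + 12x. Remainder: 8x² + 4x.
Step 4: lead(8x² + 4x) ÷ lead(D) = 8x² ÷ −2x² = −4. Subtract (−4)·D = 8x² + 4x + 8. Remainder: −8.

R(x) = −8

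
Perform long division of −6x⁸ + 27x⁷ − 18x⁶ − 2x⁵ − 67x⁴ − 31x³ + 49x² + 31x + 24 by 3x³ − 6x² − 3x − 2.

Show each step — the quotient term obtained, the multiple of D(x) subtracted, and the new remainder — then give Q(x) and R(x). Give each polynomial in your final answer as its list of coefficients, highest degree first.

Q = [-2, 5, 2, 7, -3, -8]; R = [6, 1, 8]

Step 1: lead(−6x⁸ + 27x⁷ − 18x⁶ − 2x⁵ − 67x⁴ − 31x³ + 49x² + 31x + 24) ÷ lead(D) = −6x⁸ ÷ 3x³ = −2x⁵. Subtract (−2x⁵)·D = −6x⁸ + 12x⁷ + 6x⁶ + 4x⁵. Remainder: 15x⁷ − 24x⁶ − 6x⁵ − 67x⁴ − 31x³ + 49x² + 31x + 24.
Step 2: lead(15x⁷ − 24x⁶ − 6x⁵ − 67x⁴ − 31x³ + 49x² + 31x + 24) ÷ lead(D) = 15x⁷ ÷ 3x³ = 5x⁴. Subtract (5x⁴)·D = 15x⁷ − 30x⁶ − 15x⁵ − 10x⁴. Remainder: 6x⁶ + 9x⁵ − 57x⁴ − 31x³ + 49x² + 31x + 24.
Step 3: lead(6x⁶ + 9x⁵ − 57x⁴ − 31x³ + 49x² + 31x + 24) ÷ lead(D) = 6x⁶ ÷ 3x³ = 2x³. Subtract (2x³)·D = 6x⁶ − 12x⁵ − 6x⁴ − 4x³. Remainder: 21x⁵ − 51x⁴ − 27x³ + 49x² + 31x + 24.
Step 4: lead(21x⁵ − 51x⁴ − 27x³ + 49x² + 31x + 24) ÷ lead(D) = 21x⁵ ÷ 3x³ = 7x². Subtract (7x²)·D = 21x⁵ − 42x⁴ − 21x³ − 14x². Remainder: −9x⁴ − 6x³ + 63x² + 31x + 24.
Step 5: lead(−9x⁴ − 6x³ + 63x² + 31x + 24) ÷ lead(D) = −9x⁴ ÷ 3x³ = −3x. Subtract (−3x)·D = −9x⁴ + 18x³ + 9x² + 6x. Remainder: −24x³ + 54x² + 25x + 24.
Step 6: lead(−24x³ + 54x² + 25x + 24) ÷ lead(D) = −24x³ ÷ 3x³ = −8. Subtract (−8)·D = −24x³ + 48x² + 24x + 16. Remainder: 6x² + x + 8.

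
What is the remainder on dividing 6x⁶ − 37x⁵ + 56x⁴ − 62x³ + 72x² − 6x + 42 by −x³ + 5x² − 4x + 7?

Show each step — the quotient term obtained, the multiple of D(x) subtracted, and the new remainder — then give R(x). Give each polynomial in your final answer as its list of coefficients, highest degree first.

Step 1: lead(6x⁶ − 37x⁵ + 56x⁴ − 62x³ + 72x² − 6x + 42) ÷ lead(D) = 6x⁶ ÷ −x³ = −6x³. Subtract (−6x³)·D = 6x⁶ − 30x⁵ + 24x⁴ − 42x³. Remainder: −7x⁵ + 32x⁴ − 20x³ + 72x² − 6x + 42.
Step 2: lead(−7x⁵ + 32x⁴ − 20x³ + 72x² − 6x + 42) ÷ lead(D) = −7x⁵ ÷ −x³ = 7x². Subtract (7x²)·D = −7x⁵ + 35x⁴ − 28x³ + 49x². Remainder: −3x⁴ + 8x³ + 23x² − 6x + 42.
Step 3: lead(−3x⁴ + 8x³ + 23x² − 6x + 42) ÷ lead(D) = −3x⁴ ÷ −x³ = 3x. Subtract (3x)·D = −3x⁴ + 15x³ − 12x² + 21x. Remainder: −7x³ + 35x² − 27x + 42.
Step 4: lead(−7x³ + 35x² − 27x + 42) ÷ lead(D) = −7x³ ÷ −x³ = 7. Subtract (7)·D = −7x³ + 35x² − 28x + 49. Remainder: x − 7.

R = [1, -7]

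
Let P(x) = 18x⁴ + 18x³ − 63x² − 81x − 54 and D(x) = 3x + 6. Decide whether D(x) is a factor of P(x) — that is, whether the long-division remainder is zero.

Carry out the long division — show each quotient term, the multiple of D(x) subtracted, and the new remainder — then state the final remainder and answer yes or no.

R(x) = 0, so D(x) is a factor of P(x). yes

Step 1: lead(18x⁴ + 18x³ − 63x² − 81x − 54) ÷ lead(D) = 18x⁴ ÷ 3x = 6x³. Subtract (6x³)·D = 18x⁴ + 36x³. Remainder: −18x³ − 63x² − 81x − 54.
Step 2: lead(−18x³ − 63x² − 81x − 54) ÷ lead(D) = −18x³ ÷ 3x = −6x². Subtract (−6x²)·D = −18x³ − 36x². Remainder: −27x² − 81x − 54.
Step 3: lead(−27x² − 81x − 54) ÷ lead(D) = −27x² ÷ 3x = −9x. Subtract (−9x)·D = −27x² − 54x. Remainder: −27x − 54.
Step 4: lead(−27x − 54) ÷ lead(D) = −27x ÷ 3x = −9. Subtract (−9)·D = −27x − 54. Remainder: 0.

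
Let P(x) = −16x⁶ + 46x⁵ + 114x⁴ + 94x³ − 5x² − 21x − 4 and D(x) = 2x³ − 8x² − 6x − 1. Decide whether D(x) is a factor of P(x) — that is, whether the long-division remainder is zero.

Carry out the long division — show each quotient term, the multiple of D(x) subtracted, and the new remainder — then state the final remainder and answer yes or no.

Step 1: lead(−16x⁶ + 46x⁵ + 114x⁴ + 94x³ − 5x² − 21x − 4) ÷ lead(D) = −16x⁶ ÷ 2x³ = −8x³. Subtract (−8x³)·D = −16x⁶ + 64x⁵ + 48x⁴ + 8x³. Remainder: −18x⁵ + 66x⁴ + 86x³ − 5x² − 21x − 4.
Step 2: lead(−18x⁵ + 66x⁴ + 86x³ − 5x² − 21x − 4) ÷ lead(D) = −18x⁵ ÷ 2x³ = −9x². Subtract (−9x²)·D = −18x⁵ + 72x⁴ + 54x³ + 9x². Remainder: −6x⁴ + 32x³ − 14x² − 21x − 4.
Step 3: lead(−6x⁴ + 32x³ − 14x² − 21x − 4) ÷ lead(D) = −6x⁴ ÷ 2x³ = −3x. Subtract (−3x)·D = −6x⁴ + 24x³ + 18x² + 3x. Remainder: 8x³ − 32x² − 24x − 4.
Step 4: lead(8x³ − 32x² − 24x − 4) ÷ lead(D) = 8x³ ÷ 2x³ = 4. Subtract (4)·D = 8x³ − 32x² − 24x − 4. Remainder: 0.

R(x) = 0, so D(x) is a factor of P(x). yes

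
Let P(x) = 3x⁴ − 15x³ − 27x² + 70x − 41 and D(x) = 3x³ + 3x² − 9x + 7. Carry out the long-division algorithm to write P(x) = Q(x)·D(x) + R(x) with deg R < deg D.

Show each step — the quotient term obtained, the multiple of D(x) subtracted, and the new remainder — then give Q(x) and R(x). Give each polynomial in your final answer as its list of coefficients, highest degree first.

Q = [1, -6]; R = [9, 1]

Step 1: lead(3x⁴ − 15x³ − 27x² + 70x − 41) ÷ lead(D) = 3x⁴ ÷ 3x³ = x. Subtract (x)·D = 3x⁴ + 3x³ − 9x² + 7x. Remainder: −18x³ − 18x² + 63x − 41.
Step 2: lead(−18x³ − 18x² + 63x − 41) ÷ lead(D) = −18x³ ÷ 3x³ = −6. Subtract (−6)·D = −18x³ − 18x² + 54x − 42. Remainder: 9x + 1.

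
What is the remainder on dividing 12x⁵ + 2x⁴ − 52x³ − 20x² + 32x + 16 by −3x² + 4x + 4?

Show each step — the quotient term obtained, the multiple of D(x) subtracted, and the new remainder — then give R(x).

R(x) = 0

Step 1: lead(12x⁵ + 2x⁴ − 52x³ − 20x² + 32x + 16) ÷ lead(D) = 12x⁵ ÷ −3x² = −4x³. Subtract (−4x³)·D = 12x⁵ − 16x⁴ − 16x³. Remainder: 18x⁴ − 36x³ − 20x² + 32x + 16.
Step 2: lead(18x⁴ − 36x³ − 20x² + 32x + 16) ÷ lead(D) = 18x⁴ ÷ −3x² = −6x². Subtract (−6x²)·D = 18x⁴ − 24x³ − 24x². Remainder: −12x³ + 4x² + 32x + 16.
Step 3: lead(−12x³ + 4x² + 32x + 16) ÷ lead(D) = −12x³ ÷ −3x² = 4x. Subtract (4x)·D = −12x³ + 16x² + 16x. Remainder: −12x² + 16x + 16.
Step 4: lead(−12x² + 16x + 16) ÷ lead(D) = −12x² ÷ −3x² = 4. Subtract (4)·D = −12x² + 16x + 16. Remainder: 0.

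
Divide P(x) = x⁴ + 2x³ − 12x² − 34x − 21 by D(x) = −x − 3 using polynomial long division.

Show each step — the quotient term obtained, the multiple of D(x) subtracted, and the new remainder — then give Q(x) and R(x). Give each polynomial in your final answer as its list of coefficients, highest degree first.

Q = [-1, 1, 9, 7]; R = [0]

Step 1: lead(x⁴ + 2x³ − 12x² − 34x − 21) ÷ lead(D) = x⁴ ÷ −x = −x³. Subtract (−x³)·D = x⁴ + 3x³. Remainder: −x³ − 12x² − 34x − 21.
Step 2: lead(−x³ − 12x² − 34x − 21) ÷ lead(D) = −x³ ÷ −x = x². Subtract (x²)·D = −x³ − 3x². Remainder: −9x² − 34x − 21.
Step 3: lead(−9x² − 34x − 21) ÷ lead(D) = −9x² ÷ −x = 9x. Subtract (9x)·D = −9x² − 27x. Remainder: −7x − 21.
Step 4: lead(−7x − 21) ÷ lead(D) = −7x ÷ −x = 7. Subtract (7)·D = −7x − 21. Remainder: 0.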